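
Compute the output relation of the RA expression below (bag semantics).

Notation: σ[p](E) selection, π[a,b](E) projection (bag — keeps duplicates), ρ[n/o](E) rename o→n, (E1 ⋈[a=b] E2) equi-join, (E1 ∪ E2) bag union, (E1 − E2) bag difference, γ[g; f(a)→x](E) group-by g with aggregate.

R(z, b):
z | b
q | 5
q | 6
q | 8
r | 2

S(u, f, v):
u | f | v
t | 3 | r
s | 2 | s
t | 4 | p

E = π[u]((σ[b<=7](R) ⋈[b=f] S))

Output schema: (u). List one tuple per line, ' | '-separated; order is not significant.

Subexpression sizes:
  R → 4
  σ[b<=7](R) → 3
  S → 3
  (σ[b<=7](R) ⋈[b=f] S) → 1
  π[u]((σ[b<=7](R) ⋈[b=f] S)) → 1

== RESULT ==
u
s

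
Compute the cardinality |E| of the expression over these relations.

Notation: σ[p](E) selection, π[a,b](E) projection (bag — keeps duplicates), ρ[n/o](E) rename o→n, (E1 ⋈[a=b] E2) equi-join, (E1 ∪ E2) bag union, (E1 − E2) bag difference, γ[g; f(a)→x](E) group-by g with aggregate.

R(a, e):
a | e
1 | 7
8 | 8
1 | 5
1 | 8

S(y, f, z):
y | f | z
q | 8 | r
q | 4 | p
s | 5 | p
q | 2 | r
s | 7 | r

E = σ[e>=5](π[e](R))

Subexpression sizes:
  R → 4
  π[e](R) → 4
  σ[e>=5](π[e](R)) → 4

|E| = 4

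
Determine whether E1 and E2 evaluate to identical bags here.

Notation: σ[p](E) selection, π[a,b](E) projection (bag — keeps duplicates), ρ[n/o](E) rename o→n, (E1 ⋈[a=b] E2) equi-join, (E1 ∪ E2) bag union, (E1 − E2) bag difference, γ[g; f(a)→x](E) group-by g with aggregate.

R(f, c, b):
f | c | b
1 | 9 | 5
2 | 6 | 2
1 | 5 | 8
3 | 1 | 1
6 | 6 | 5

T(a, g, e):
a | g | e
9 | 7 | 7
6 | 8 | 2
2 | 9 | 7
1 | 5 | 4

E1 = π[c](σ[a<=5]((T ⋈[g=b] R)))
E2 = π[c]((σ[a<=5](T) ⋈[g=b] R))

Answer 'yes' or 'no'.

E1 row counts bottom-up:
  T → 4
  R → 5
  (T ⋈[g=b] R) → 3
  σ[a<=5]((T ⋈[g=b] R)) → 2
  π[c](σ[a<=5]((T ⋈[g=b] R))) → 2
E2 row counts bottom-up:
  T → 4
  σ[a<=5](T) → 2
  R → 5
  (σ[a<=5](T) ⋈[g=b] R) → 2
  π[c]((σ[a<=5](T) ⋈[g=b] R)) → 2

E1 and E2 produce the same multiset:
c
6
9

yes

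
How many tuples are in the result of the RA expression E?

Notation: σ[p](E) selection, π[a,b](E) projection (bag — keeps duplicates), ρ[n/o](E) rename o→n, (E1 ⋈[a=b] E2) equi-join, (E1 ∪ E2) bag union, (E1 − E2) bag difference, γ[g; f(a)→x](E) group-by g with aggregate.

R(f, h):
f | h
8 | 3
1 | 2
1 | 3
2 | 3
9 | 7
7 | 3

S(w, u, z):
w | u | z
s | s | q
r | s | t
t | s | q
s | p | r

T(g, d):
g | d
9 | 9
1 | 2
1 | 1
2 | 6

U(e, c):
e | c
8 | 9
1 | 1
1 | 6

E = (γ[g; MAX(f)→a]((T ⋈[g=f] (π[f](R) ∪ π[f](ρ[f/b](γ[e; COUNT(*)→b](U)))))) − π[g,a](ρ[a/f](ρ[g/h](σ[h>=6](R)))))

Row counts bottom-up:
  T → 4
  R → 6
  π[f](R) → 6
  U → 3
  γ[e; COUNT(*)→b](U) → 2
  ρ[f/b](γ[e; COUNT(*)→b](U)) → 2
  π[f](ρ[f/b](γ[e; COUNT(*)→b](U))) → 2
  (π[f](R) ∪ π[f](ρ[f/b](γ[e; COUNT(*)→b](U)))) → 8
  (T ⋈[g=f] (π[f](R) ∪ π[f](ρ[f/b](γ[e; COUNT(*)→b](U))))) → 9
  γ[g; MAX(f)→a]((T ⋈[g=f] (π[f](R) ∪ π[f](ρ[f/b](γ[e; COUNT(*)→b](U)))))) → 3
  R → 6
  σ[h>=6](R) → 1
  ρ[g/h](σ[h>=6](R)) → 1
  ρ[a/f](ρ[g/h](σ[h>=6](R))) → 1
  π[g,a](ρ[a/f](ρ[g/h](σ[h>=6](R)))) → 1
  (γ[g; MAX(f)→a]((T ⋈[g=f] (π[f](R) ∪ π[f](ρ[f/b](γ[e; COUNT(*)→b](U)))))) − π[g,a](ρ[a/f](ρ[g/h](σ[h>=6](R))))) → 3

|E| = 3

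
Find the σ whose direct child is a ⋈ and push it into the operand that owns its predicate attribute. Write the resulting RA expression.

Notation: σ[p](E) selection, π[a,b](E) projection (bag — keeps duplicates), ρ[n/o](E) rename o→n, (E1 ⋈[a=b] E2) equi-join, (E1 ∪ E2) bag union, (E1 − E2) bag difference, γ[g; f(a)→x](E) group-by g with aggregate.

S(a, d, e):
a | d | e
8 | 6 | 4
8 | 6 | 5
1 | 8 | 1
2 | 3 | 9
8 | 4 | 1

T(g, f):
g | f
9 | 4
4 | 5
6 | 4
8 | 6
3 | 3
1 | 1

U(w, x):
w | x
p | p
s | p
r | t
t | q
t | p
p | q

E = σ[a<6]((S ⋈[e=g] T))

σ filters on a, owned by the left side.
E' = (σ[a<6](S) ⋈[e=g] T)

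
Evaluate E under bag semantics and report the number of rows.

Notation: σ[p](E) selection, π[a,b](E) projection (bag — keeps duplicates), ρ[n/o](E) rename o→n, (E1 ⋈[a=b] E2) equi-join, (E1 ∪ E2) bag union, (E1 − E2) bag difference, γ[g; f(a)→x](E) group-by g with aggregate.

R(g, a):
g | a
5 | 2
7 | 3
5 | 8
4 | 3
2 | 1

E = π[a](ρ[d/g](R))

Subexpression sizes:
  R → 5
  ρ[d/g](R) → 5
  π[a](ρ[d/g](R)) → 5

|E| = 5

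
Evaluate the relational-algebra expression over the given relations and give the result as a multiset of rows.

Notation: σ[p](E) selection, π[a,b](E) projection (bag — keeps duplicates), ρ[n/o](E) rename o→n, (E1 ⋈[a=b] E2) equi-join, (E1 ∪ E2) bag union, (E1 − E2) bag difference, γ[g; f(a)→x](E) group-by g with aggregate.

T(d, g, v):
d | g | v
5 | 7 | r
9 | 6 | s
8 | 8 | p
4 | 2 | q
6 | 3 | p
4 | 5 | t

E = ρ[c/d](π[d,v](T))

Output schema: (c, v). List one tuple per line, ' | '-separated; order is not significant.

Row counts bottom-up:
  T → 6
  π[d,v](T) → 6
  ρ[c/d](π[d,v](T)) → 6

== RESULT ==
c | v
4 | q
4 | t
5 | r
6 | p
8 | p
9 | s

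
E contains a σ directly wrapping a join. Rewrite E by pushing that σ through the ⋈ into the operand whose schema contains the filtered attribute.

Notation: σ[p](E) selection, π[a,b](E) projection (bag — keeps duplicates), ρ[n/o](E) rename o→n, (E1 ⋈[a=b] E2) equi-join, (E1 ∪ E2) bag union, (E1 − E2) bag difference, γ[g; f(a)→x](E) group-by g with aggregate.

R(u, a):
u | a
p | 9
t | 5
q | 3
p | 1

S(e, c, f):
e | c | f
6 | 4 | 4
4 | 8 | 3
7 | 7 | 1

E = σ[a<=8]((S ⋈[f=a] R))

σ filters on a, owned by the right side.
E' = (S ⋈[f=a] σ[a<=8](R))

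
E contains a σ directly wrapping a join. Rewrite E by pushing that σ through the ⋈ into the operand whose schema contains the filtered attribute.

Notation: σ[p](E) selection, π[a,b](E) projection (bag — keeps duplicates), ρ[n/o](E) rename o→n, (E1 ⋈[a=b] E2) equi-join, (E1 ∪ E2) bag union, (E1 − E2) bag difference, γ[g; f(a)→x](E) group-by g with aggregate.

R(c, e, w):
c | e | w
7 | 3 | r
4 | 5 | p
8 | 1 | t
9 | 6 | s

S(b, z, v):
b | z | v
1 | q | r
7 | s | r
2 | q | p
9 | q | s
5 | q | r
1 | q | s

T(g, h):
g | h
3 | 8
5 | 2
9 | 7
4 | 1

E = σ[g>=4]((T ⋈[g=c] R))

σ filters on g, owned by the left side.
E' = (σ[g>=4](T) ⋈[g=c] R)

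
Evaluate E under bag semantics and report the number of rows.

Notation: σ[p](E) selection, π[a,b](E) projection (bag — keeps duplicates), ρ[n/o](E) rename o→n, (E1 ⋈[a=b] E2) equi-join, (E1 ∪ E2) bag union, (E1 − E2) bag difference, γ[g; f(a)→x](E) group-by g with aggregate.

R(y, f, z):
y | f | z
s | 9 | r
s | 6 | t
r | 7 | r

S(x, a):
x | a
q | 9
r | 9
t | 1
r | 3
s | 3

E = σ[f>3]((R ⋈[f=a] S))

Row counts bottom-up:
  R → 3
  S → 5
  (R ⋈[f=a] S) → 2
  σ[f>3]((R ⋈[f=a] S)) → 2

|E| = 2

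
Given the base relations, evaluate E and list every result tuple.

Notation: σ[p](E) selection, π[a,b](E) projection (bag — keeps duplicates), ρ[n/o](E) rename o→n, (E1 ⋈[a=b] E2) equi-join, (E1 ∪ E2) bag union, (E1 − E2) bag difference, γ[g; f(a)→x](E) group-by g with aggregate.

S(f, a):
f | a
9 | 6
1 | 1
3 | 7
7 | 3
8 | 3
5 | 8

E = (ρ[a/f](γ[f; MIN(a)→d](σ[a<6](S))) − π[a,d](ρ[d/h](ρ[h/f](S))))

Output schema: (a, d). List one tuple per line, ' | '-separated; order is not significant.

Per-node cardinality:
  S → 6
  σ[a<6](S) → 3
  γ[f; MIN(a)→d](σ[a<6](S)) → 3
  ρ[a/f](γ[f; MIN(a)→d](σ[a<6](S))) → 3
  S → 6
  ρ[h/f](S) → 6
  ρ[d/h](ρ[h/f](S)) → 6
  π[a,d](ρ[d/h](ρ[h/f](S))) → 6
  (ρ[a/f](γ[f; MIN(a)→d](σ[a<6](S))) − π[a,d](ρ[d/h](ρ[h/f](S)))) → 1

== RESULT ==
a | d
8 | 3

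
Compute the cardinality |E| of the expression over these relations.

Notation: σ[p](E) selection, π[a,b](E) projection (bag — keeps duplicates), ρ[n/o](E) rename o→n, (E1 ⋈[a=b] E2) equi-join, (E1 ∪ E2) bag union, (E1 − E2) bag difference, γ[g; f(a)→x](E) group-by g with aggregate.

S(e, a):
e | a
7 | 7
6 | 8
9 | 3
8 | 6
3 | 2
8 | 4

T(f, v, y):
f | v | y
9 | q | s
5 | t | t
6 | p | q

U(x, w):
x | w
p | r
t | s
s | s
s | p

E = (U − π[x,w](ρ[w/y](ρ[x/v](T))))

Row counts bottom-up:
  U → 4
  T → 3
  ρ[x/v](T) → 3
  ρ[w/y](ρ[x/v](T)) → 3
  π[x,w](ρ[w/y](ρ[x/v](T))) → 3
  (U − π[x,w](ρ[w/y](ρ[x/v](T)))) → 4

|E| = 4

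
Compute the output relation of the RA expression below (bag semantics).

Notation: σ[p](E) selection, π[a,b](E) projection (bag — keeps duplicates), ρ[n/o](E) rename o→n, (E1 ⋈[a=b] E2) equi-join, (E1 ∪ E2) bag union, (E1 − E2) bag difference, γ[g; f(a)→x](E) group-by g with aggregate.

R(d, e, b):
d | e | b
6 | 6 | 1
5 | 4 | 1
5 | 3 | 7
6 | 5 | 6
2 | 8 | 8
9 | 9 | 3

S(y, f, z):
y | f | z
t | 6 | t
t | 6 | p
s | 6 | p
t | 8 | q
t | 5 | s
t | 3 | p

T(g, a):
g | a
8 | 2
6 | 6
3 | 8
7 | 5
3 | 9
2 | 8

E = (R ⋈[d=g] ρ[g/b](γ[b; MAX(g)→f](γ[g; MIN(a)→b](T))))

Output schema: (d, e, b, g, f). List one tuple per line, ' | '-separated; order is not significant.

Per-node cardinality:
  R → 6
  T → 6
  γ[g; MIN(a)→b](T) → 5
  γ[b; MAX(g)→f](γ[g; MIN(a)→b](T)) → 4
  ρ[g/b](γ[b; MAX(g)→f](γ[g; MIN(a)→b](T))) → 4
  (R ⋈[d=g] ρ[g/b](γ[b; MAX(g)→f](γ[g; MIN(a)→b](T)))) → 5

== RESULT ==
d | e | b | g | f
2 | 8 | 8 | 2 | 8
5 | 3 | 7 | 5 | 7
5 | 4 | 1 | 5 | 7
6 | 5 | 6 | 6 | 6
6 | 6 | 1 | 6 | 6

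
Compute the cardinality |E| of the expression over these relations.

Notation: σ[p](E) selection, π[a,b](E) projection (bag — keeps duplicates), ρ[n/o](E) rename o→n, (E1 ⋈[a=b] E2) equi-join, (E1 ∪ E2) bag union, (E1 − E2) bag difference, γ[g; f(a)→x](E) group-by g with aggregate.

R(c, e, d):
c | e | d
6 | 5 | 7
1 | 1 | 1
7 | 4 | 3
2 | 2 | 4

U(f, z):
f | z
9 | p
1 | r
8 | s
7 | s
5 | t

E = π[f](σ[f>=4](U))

Per-node cardinality:
  U → 5
  σ[f>=4](U) → 4
  π[f](σ[f>=4](U)) → 4

|E| = 4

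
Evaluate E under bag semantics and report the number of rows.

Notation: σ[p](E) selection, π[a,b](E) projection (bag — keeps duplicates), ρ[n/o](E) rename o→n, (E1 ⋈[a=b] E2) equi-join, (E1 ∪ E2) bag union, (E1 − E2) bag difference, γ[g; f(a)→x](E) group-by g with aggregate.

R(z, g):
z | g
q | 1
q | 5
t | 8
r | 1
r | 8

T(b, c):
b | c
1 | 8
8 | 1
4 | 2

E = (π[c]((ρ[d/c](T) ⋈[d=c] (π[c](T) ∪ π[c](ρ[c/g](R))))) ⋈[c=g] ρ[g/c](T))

Subexpression sizes:
  T → 3
  ρ[d/c](T) → 3
  T → 3
  π[c](T) → 3
  R → 5
  ρ[c/g](R) → 5
  π[c](ρ[c/g](R)) → 5
  (π[c](T) ∪ π[c](ρ[c/g](R))) → 8
  (ρ[d/c](T) ⋈[d=c] (π[c](T) ∪ π[c](ρ[c/g](R)))) → 7
  π[c]((ρ[d/c](T) ⋈[d=c] (π[c](T) ∪ π[c](ρ[c/g](R))))) → 7
  T → 3
  ρ[g/c](T) → 3
  (π[c]((ρ[d/c](T) ⋈[d=c] (π[c](T) ∪ π[c](ρ[c/g](R))))) ⋈[c=g] ρ[g/c](T)) → 7

|E| = 7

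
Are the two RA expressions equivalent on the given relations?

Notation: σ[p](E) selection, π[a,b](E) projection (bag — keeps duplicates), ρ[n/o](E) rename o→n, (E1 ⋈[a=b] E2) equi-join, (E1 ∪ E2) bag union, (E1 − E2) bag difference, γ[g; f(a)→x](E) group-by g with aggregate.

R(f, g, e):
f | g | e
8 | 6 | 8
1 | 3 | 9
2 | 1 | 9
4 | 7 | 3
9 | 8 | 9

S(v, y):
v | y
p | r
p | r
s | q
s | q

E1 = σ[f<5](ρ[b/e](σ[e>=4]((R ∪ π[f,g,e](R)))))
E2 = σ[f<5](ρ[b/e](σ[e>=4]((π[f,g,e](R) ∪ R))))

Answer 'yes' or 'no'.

E1 stepwise |·|:
  R → 5
  R → 5
  π[f,g,e](R) → 5
  (R ∪ π[f,g,e](R)) → 10
  σ[e>=4]((R ∪ π[f,g,e](R))) → 8
  ρ[b/e](σ[e>=4]((R ∪ π[f,g,e](R)))) → 8
  σ[f<5](ρ[b/e](σ[e>=4]((R ∪ π[f,g,e](R))))) → 4
E2 stepwise |·|:
  R → 5
  π[f,g,e](R) → 5
  R → 5
  (π[f,g,e](R) ∪ R) → 10
  σ[e>=4]((π[f,g,e](R) ∪ R)) → 8
  ρ[b/e](σ[e>=4]((π[f,g,e](R) ∪ R))) → 8
  σ[f<5](ρ[b/e](σ[e>=4]((π[f,g,e](R) ∪ R)))) → 4

E1 and E2 produce the same multiset:
f | g | b
1 | 3 | 9
1 | 3 | 9
2 | 1 | 9
2 | 1 | 9

yes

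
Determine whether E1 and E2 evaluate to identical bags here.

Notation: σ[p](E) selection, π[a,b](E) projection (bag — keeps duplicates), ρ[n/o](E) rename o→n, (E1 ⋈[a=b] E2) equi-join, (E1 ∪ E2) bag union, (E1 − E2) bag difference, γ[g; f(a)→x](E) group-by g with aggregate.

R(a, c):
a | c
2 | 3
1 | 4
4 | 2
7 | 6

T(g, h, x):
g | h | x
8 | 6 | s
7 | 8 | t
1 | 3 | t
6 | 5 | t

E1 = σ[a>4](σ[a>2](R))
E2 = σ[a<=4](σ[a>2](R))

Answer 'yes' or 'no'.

E1 stepwise |·|:
  R → 4
  σ[a>2](R) → 2
  σ[a>4](σ[a>2](R)) → 1
E2 stepwise |·|:
  R → 4
  σ[a>2](R) → 2
  σ[a<=4](σ[a>2](R)) → 1

E1 result:
a | c
7 | 6
E2 result:
a | c
4 | 2
Witness: (7, 6) appears 1× in E1 but 0× in E2.

no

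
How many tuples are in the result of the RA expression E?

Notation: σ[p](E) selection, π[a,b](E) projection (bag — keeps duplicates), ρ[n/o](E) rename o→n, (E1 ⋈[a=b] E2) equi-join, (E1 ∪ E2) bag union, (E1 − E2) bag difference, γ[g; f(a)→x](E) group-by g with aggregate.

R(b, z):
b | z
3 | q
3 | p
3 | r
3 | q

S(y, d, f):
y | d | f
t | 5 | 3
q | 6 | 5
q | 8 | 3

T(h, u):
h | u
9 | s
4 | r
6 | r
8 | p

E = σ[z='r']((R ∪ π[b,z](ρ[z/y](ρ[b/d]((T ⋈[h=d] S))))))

Row counts bottom-up:
  R → 4
  T → 4
  S → 3
  (T ⋈[h=d] S) → 2
  ρ[b/d]((T ⋈[h=d] S)) → 2
  ρ[z/y](ρ[b/d]((T ⋈[h=d] S))) → 2
  π[b,z](ρ[z/y](ρ[b/d]((T ⋈[h=d] S)))) → 2
  (R ∪ π[b,z](ρ[z/y](ρ[b/d]((T ⋈[h=d] S))))) → 6
  σ[z='r']((R ∪ π[b,z](ρ[z/y](ρ[b/d]((T ⋈[h=d] S)))))) → 1

|E| = 1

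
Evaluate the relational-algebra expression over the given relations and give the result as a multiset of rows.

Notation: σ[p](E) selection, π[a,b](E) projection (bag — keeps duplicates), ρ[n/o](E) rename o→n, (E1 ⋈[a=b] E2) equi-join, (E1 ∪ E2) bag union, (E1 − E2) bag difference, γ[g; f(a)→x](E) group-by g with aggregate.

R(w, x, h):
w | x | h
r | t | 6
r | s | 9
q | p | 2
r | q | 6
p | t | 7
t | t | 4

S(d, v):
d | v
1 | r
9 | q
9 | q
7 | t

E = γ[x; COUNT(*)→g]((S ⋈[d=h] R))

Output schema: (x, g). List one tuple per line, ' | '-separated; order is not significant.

Subexpression sizes:
  S → 4
  R → 6
  (S ⋈[d=h] R) → 3
  γ[x; COUNT(*)→g]((S ⋈[d=h] R)) → 2

== RESULT ==
x | g
s | 2
t | 1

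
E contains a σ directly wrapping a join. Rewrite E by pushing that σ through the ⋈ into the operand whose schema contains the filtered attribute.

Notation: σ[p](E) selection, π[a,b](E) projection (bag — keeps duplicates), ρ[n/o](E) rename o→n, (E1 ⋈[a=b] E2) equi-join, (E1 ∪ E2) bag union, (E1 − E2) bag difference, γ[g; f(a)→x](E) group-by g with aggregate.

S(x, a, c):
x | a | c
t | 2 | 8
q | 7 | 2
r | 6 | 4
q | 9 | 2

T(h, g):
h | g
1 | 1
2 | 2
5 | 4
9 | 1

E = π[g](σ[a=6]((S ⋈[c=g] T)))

σ filters on a, owned by the left side.
E' = π[g]((σ[a=6](S) ⋈[c=g] T))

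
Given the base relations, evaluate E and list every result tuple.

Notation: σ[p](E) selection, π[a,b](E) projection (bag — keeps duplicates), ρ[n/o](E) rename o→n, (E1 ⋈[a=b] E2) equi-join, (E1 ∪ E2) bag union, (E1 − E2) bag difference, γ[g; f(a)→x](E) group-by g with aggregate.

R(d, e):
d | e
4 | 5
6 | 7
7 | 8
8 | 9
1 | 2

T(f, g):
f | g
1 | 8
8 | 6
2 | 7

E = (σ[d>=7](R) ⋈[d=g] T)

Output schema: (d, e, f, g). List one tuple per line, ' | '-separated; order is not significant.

Stepwise |·|:
  R → 5
  σ[d>=7](R) → 2
  T → 3
  (σ[d>=7](R) ⋈[d=g] T) → 2

== RESULT ==
d | e | f | g
7 | 8 | 2 | 7
8 | 9 | 1 | 8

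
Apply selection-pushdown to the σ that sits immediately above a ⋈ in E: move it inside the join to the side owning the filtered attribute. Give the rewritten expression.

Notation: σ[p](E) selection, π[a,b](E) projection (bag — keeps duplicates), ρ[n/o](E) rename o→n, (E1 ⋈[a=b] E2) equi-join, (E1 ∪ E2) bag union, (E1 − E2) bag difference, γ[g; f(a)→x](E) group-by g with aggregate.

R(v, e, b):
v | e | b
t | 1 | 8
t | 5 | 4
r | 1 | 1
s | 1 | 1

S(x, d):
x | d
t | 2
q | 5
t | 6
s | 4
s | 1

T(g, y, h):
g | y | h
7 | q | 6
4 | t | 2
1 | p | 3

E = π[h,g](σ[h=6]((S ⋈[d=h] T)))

σ filters on h, owned by the right side.
E' = π[h,g]((S ⋈[d=h] σ[h=6](T)))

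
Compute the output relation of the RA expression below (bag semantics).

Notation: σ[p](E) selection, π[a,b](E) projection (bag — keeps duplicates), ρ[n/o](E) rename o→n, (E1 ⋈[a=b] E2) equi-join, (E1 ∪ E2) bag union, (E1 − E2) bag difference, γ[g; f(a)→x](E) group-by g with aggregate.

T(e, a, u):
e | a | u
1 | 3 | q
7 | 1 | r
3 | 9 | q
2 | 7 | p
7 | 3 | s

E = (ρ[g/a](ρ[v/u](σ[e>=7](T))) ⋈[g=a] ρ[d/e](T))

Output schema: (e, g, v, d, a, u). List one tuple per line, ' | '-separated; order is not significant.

Stepwise |·|:
  T → 5
  σ[e>=7](T) → 2
  ρ[v/u](σ[e>=7](T)) → 2
  ρ[g/a](ρ[v/u](σ[e>=7](T))) → 2
  T → 5
  ρ[d/e](T) → 5
  (ρ[g/a](ρ[v/u](σ[e>=7](T))) ⋈[g=a] ρ[d/e](T)) → 3

== RESULT ==
e | g | v | d | a | u
7 | 1 | r | 7 | 1 | r
7 | 3 | s | 1 | 3 | q
7 | 3 | s | 7 | 3 | s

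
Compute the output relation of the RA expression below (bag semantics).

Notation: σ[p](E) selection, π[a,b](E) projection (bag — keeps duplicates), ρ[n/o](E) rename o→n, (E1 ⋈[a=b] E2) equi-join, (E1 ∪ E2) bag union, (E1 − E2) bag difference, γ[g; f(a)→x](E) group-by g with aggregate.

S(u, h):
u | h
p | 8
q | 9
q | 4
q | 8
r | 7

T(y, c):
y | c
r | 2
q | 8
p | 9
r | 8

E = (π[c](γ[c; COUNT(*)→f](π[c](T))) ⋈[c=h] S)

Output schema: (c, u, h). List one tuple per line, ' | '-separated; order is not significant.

Stepwise |·|:
  T → 4
  π[c](T) → 4
  γ[c; COUNT(*)→f](π[c](T)) → 3
  π[c](γ[c; COUNT(*)→f](π[c](T))) → 3
  S → 5
  (π[c](γ[c; COUNT(*)→f](π[c](T))) ⋈[c=h] S) → 3

== RESULT ==
c | u | h
8 | p | 8
8 | q | 8
9 | q | 9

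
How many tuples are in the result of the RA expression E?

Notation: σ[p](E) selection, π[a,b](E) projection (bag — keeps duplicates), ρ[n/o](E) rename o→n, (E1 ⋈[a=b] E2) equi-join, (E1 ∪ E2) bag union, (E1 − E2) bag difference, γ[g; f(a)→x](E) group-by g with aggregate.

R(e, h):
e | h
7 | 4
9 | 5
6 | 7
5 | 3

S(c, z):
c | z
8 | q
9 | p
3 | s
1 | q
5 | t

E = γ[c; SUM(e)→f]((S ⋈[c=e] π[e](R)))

Subexpression sizes:
  S → 5
  R → 4
  π[e](R) → 4
  (S ⋈[c=e] π[e](R)) → 2
  γ[c; SUM(e)→f]((S ⋈[c=e] π[e](R))) → 2

|E| = 2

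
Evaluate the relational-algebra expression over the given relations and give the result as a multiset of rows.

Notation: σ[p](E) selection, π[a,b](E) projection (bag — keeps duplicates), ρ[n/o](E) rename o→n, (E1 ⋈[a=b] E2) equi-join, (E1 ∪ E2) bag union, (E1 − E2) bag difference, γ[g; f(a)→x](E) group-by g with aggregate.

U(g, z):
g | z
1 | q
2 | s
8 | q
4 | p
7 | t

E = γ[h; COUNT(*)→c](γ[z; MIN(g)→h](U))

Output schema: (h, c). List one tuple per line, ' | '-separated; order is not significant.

Per-node cardinality:
  U → 5
  γ[z; MIN(g)→h](U) → 4
  γ[h; COUNT(*)→c](γ[z; MIN(g)→h](U)) → 4

== RESULT ==
h | c
1 | 1
2 | 1
4 | 1
7 | 1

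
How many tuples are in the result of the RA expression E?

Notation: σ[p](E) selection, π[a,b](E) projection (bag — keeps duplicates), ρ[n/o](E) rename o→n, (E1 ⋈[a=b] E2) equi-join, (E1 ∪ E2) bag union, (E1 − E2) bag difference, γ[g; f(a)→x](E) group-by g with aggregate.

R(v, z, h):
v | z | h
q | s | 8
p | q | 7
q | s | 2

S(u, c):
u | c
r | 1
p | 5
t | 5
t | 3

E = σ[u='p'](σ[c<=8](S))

Stepwise |·|:
  S → 4
  σ[c<=8](S) → 4
  σ[u='p'](σ[c<=8](S)) → 1

|E| = 1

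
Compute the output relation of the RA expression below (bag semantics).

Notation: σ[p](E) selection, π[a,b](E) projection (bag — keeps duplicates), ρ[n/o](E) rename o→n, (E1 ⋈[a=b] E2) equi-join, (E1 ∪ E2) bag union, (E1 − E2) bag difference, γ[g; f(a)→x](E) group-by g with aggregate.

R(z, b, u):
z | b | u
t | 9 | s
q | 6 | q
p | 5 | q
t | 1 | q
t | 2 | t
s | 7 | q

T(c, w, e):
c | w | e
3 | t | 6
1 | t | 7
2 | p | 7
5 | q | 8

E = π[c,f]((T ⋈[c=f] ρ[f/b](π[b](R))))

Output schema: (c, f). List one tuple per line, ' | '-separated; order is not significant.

Stepwise |·|:
  T → 4
  R → 6
  π[b](R) → 6
  ρ[f/b](π[b](R)) → 6
  (T ⋈[c=f] ρ[f/b](π[b](R))) → 3
  π[c,f]((T ⋈[c=f] ρ[f/b](π[b](R)))) → 3

== RESULT ==
c | f
1 | 1
2 | 2
5 | 5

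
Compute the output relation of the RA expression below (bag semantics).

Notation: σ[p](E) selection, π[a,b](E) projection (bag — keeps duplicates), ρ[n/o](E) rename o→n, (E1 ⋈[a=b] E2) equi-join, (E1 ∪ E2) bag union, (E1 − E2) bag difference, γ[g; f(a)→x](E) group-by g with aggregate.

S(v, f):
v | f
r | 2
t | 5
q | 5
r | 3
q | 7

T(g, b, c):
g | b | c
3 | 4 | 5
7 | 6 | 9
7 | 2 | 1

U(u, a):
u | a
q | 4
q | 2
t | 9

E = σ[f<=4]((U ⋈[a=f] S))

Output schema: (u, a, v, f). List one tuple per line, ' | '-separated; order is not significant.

Per-node cardinality:
  U → 3
  S → 5
  (U ⋈[a=f] S) → 1
  σ[f<=4]((U ⋈[a=f] S)) → 1

== RESULT ==
u | a | v | f
q | 2 | r | 2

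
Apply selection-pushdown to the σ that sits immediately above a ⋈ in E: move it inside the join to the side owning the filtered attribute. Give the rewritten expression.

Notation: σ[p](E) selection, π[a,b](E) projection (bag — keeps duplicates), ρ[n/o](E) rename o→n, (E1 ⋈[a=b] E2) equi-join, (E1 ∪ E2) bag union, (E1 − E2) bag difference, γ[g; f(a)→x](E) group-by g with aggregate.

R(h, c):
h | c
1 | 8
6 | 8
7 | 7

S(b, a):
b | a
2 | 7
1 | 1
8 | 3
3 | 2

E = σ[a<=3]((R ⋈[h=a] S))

σ filters on a, owned by the right side.
E' = (R ⋈[h=a] σ[a<=3](S))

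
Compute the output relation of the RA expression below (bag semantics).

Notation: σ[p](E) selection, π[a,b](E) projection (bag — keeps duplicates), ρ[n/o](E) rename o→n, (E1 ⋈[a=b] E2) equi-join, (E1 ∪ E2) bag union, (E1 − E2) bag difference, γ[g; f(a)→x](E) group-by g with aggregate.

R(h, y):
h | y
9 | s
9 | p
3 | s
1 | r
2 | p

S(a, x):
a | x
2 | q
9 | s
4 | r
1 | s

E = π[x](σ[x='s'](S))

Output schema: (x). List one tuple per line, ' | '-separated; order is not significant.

Subexpression sizes:
  S → 4
  σ[x='s'](S) → 2
  π[x](σ[x='s'](S)) → 2

== RESULT ==
x
s
s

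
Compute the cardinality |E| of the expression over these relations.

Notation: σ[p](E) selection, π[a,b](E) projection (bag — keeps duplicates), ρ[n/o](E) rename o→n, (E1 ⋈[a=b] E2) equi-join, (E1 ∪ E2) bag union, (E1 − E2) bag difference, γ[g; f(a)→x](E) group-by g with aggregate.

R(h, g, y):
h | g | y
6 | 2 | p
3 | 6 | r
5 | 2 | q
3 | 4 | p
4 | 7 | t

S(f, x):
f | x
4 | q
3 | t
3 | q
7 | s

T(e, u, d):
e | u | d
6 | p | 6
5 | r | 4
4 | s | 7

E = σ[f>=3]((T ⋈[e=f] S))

Subexpression sizes:
  T → 3
  S → 4
  (T ⋈[e=f] S) → 1
  σ[f>=3]((T ⋈[e=f] S)) → 1

|E| = 1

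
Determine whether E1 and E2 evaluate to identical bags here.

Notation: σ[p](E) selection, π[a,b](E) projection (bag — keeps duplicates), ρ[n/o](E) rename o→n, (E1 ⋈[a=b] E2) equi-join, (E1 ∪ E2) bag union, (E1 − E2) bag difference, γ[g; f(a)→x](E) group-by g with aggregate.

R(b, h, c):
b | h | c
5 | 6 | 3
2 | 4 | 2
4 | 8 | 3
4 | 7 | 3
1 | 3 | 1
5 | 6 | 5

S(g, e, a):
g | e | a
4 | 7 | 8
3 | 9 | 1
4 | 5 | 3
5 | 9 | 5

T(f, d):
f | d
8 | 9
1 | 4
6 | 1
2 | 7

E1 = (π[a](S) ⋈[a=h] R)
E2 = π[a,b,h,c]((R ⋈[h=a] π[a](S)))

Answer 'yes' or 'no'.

E1 row counts bottom-up:
  S → 4
  π[a](S) → 4
  R → 6
  (π[a](S) ⋈[a=h] R) → 2
E2 row counts bottom-up:
  R → 6
  S → 4
  π[a](S) → 4
  (R ⋈[h=a] π[a](S)) → 2
  π[a,b,h,c]((R ⋈[h=a] π[a](S))) → 2

E1 and E2 produce the same multiset:
a | b | h | c
3 | 1 | 3 | 1
8 | 4 | 8 | 3

yes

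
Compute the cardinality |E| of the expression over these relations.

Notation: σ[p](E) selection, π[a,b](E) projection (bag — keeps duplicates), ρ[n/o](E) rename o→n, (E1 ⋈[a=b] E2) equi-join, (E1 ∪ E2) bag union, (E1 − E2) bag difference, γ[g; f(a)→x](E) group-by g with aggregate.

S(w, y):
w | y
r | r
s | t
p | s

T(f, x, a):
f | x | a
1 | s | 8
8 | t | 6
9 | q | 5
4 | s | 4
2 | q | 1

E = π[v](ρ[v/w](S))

Per-node cardinality:
  S → 3
  ρ[v/w](S) → 3
  π[v](ρ[v/w](S)) → 3

|E| = 3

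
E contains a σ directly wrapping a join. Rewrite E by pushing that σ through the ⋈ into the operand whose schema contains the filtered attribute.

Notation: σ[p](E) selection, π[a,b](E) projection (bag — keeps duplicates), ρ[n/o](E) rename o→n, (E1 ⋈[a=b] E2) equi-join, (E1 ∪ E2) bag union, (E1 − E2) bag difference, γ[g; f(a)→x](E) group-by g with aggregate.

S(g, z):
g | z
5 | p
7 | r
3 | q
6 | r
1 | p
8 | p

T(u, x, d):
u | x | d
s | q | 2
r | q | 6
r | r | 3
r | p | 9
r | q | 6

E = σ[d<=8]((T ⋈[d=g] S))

σ filters on d, owned by the left side.
E' = (σ[d<=8](T) ⋈[d=g] S)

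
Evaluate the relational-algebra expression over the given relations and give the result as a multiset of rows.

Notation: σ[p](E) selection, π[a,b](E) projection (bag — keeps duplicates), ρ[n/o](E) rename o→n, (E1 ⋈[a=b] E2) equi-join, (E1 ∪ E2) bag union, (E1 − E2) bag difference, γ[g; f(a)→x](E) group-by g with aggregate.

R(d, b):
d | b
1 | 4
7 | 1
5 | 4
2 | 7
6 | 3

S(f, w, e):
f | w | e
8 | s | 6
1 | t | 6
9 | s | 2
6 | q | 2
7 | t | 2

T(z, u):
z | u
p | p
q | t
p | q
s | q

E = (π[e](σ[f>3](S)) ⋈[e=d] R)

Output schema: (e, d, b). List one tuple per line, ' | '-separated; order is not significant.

Subexpression sizes:
  S → 5
  σ[f>3](S) → 4
  π[e](σ[f>3](S)) → 4
  R → 5
  (π[e](σ[f>3](S)) ⋈[e=d] R) → 4

== RESULT ==
e | d | b
2 | 2 | 7
2 | 2 | 7
2 | 2 | 7
6 | 6 | 3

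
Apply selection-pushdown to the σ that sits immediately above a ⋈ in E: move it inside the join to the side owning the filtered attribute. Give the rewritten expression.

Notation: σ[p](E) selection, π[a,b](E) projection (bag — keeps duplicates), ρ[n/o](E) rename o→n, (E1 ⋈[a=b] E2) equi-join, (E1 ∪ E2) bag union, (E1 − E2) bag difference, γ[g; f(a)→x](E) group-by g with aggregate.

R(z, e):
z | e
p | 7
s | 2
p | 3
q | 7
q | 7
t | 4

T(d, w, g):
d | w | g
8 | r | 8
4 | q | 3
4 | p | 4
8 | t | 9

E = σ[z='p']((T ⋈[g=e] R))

σ filters on z, owned by the right side.
E' = (T ⋈[g=e] σ[z='p'](R))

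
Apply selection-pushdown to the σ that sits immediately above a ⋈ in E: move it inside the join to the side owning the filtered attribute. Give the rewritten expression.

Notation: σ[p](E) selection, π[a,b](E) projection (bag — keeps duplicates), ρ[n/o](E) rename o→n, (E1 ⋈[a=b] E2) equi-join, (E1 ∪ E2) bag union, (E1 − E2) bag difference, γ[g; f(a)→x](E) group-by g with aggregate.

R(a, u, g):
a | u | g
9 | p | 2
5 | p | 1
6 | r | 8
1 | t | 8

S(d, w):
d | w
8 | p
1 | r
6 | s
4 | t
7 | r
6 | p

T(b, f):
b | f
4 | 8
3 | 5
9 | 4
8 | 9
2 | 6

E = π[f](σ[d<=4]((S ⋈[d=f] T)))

σ filters on d, owned by the left side.
E' = π[f]((σ[d<=4](S) ⋈[d=f] T))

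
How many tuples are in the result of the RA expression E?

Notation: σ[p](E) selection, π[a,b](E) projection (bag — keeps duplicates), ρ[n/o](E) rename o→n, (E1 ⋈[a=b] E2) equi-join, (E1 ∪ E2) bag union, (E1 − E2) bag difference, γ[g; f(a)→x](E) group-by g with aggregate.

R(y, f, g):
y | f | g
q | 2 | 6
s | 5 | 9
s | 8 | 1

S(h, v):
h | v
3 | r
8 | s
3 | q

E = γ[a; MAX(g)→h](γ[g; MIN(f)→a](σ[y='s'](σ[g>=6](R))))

Row counts bottom-up:
  R → 3
  σ[g>=6](R) → 2
  σ[y='s'](σ[g>=6](R)) → 1
  γ[g; MIN(f)→a](σ[y='s'](σ[g>=6](R))) → 1
  γ[a; MAX(g)→h](γ[g; MIN(f)→a](σ[y='s'](σ[g>=6](R)))) → 1

|E| = 1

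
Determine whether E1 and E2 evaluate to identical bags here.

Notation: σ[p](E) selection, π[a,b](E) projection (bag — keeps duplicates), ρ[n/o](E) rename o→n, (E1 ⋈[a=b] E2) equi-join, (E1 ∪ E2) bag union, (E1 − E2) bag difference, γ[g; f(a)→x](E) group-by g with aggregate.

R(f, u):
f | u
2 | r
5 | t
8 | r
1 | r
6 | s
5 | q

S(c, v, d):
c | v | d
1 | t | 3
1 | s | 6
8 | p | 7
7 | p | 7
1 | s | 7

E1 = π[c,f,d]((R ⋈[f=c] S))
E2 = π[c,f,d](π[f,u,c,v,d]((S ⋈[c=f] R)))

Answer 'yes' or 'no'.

E1 row counts bottom-up:
  R → 6
  S → 5
  (R ⋈[f=c] S) → 4
  π[c,f,d]((R ⋈[f=c] S)) → 4
E2 row counts bottom-up:
  S → 5
  R → 6
  (S ⋈[c=f] R) → 4
  π[f,u,c,v,d]((S ⋈[c=f] R)) → 4
  π[c,f,d](π[f,u,c,v,d]((S ⋈[c=f] R))) → 4

E1 and E2 produce the same multiset:
c | f | d
1 | 1 | 3
1 | 1 | 6
1 | 1 | 7
8 | 8 | 7

yes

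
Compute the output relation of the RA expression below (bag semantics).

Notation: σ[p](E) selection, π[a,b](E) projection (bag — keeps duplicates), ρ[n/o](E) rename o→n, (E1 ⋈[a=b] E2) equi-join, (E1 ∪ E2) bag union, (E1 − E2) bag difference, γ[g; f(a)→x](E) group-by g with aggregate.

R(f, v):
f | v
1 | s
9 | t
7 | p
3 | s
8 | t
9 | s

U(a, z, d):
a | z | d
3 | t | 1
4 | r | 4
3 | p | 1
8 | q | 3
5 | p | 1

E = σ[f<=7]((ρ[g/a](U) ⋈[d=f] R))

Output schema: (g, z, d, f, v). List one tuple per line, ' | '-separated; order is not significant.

Stepwise |·|:
  U → 5
  ρ[g/a](U) → 5
  R → 6
  (ρ[g/a](U) ⋈[d=f] R) → 4
  σ[f<=7]((ρ[g/a](U) ⋈[d=f] R)) → 4

== RESULT ==
g | z | d | f | v
3 | p | 1 | 1 | s
3 | t | 1 | 1 | s
5 | p | 1 | 1 | s
8 | q | 3 | 3 | s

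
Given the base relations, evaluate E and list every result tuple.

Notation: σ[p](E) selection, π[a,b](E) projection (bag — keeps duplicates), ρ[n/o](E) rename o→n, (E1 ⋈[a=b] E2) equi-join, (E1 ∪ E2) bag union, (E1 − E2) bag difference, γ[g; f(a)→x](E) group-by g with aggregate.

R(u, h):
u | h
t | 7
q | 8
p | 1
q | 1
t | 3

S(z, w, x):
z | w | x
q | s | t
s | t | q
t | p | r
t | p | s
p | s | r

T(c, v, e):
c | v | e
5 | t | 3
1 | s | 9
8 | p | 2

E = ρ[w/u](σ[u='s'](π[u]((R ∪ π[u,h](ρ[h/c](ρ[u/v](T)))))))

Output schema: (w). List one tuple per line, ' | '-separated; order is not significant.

Subexpression sizes:
  R → 5
  T → 3
  ρ[u/v](T) → 3
  ρ[h/c](ρ[u/v](T)) → 3
  π[u,h](ρ[h/c](ρ[u/v](T))) → 3
  (R ∪ π[u,h](ρ[h/c](ρ[u/v](T)))) → 8
  π[u]((R ∪ π[u,h](ρ[h/c](ρ[u/v](T))))) → 8
  σ[u='s'](π[u]((R ∪ π[u,h](ρ[h/c](ρ[u/v](T)))))) → 1
  ρ[w/u](σ[u='s'](π[u]((R ∪ π[u,h](ρ[h/c](ρ[u/v](T))))))) → 1

== RESULT ==
w
s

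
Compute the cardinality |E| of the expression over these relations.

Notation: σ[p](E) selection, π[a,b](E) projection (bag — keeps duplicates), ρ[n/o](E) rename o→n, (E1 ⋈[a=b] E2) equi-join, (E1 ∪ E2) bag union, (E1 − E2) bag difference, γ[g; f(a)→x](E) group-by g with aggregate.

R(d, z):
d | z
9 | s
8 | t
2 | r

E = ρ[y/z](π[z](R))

Subexpression sizes:
  R → 3
  π[z](R) → 3
  ρ[y/z](π[z](R)) → 3

|E| = 3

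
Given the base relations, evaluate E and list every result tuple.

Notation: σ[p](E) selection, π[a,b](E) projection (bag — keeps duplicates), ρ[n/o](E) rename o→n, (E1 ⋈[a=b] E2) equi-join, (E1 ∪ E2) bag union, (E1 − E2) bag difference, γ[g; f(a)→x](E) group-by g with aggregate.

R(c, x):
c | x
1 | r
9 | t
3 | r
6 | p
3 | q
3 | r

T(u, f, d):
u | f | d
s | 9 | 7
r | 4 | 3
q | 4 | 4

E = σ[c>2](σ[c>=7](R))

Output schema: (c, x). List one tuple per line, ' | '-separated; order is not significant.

Stepwise |·|:
  R → 6
  σ[c>=7](R) → 1
  σ[c>2](σ[c>=7](R)) → 1

== RESULT ==
c | x
9 | t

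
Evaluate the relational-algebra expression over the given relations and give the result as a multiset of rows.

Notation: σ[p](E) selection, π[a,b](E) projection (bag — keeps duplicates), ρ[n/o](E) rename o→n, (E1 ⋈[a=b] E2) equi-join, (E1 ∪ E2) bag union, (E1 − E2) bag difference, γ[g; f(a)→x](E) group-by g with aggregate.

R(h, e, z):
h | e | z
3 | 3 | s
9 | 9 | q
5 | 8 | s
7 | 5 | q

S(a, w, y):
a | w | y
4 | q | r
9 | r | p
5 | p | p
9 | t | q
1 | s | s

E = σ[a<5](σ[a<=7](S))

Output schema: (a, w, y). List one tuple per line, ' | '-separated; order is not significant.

Subexpression sizes:
  S → 5
  σ[a<=7](S) → 3
  σ[a<5](σ[a<=7](S)) → 2

== RESULT ==
a | w | y
1 | s | s
4 | q | r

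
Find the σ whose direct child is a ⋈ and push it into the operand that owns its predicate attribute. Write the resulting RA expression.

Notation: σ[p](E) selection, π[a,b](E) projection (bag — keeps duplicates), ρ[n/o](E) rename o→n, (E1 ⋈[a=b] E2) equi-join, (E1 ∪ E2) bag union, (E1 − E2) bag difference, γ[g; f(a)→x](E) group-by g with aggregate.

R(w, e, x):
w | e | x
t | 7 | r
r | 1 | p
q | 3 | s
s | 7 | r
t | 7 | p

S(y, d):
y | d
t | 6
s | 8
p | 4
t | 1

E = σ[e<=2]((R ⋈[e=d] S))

σ filters on e, owned by the left side.
E' = (σ[e<=2](R) ⋈[e=d] S)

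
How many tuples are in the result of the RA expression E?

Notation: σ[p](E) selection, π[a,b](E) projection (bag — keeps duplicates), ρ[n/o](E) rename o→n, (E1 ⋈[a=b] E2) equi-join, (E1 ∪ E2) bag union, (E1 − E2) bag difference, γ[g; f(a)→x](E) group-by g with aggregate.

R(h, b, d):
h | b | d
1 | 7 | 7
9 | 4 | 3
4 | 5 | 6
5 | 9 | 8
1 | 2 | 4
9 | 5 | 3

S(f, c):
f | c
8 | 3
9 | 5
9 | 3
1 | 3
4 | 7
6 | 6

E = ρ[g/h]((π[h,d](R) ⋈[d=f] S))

Row counts bottom-up:
  R → 6
  π[h,d](R) → 6
  S → 6
  (π[h,d](R) ⋈[d=f] S) → 3
  ρ[g/h]((π[h,d](R) ⋈[d=f] S)) → 3

|E| = 3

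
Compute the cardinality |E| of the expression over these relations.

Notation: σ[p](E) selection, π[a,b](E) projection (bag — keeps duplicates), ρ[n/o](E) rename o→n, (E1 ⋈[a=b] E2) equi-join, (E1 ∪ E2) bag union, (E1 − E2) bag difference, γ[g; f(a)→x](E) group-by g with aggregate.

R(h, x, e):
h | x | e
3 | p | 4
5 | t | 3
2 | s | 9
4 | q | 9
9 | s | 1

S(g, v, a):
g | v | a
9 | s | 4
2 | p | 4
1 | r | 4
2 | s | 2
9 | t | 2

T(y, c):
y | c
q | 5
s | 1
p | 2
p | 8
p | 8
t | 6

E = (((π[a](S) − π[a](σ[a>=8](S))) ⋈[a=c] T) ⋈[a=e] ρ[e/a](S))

Subexpression sizes:
  S → 5
  π[a](S) → 5
  S → 5
  σ[a>=8](S) → 0
  π[a](σ[a>=8](S)) → 0
  (π[a](S) − π[a](σ[a>=8](S))) → 5
  T → 6
  ((π[a](S) − π[a](σ[a>=8](S))) ⋈[a=c] T) → 2
  S → 5
  ρ[e/a](S) → 5
  (((π[a](S) − π[a](σ[a>=8](S))) ⋈[a=c] T) ⋈[a=e] ρ[e/a](S)) → 4

|E| = 4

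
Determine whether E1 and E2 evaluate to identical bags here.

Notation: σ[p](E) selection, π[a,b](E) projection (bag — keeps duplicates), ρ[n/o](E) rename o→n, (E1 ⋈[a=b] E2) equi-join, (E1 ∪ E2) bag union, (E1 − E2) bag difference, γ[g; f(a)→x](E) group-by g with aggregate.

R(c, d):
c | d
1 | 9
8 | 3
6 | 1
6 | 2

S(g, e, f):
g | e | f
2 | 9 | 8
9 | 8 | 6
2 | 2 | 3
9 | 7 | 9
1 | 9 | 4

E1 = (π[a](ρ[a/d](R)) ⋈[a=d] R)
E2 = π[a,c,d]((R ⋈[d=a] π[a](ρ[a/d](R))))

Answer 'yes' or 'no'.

E1 stepwise |·|:
  R → 4
  ρ[a/d](R) → 4
  π[a](ρ[a/d](R)) → 4
  R → 4
  (π[a](ρ[a/d](R)) ⋈[a=d] R) → 4
E2 stepwise |·|:
  R → 4
  R → 4
  ρ[a/d](R) → 4
  π[a](ρ[a/d](R)) → 4
  (R ⋈[d=a] π[a](ρ[a/d](R))) → 4
  π[a,c,d]((R ⋈[d=a] π[a](ρ[a/d](R)))) → 4

E1 and E2 produce the same multiset:
a | c | d
1 | 6 | 1
2 | 6 | 2
3 | 8 | 3
9 | 1 | 9

yes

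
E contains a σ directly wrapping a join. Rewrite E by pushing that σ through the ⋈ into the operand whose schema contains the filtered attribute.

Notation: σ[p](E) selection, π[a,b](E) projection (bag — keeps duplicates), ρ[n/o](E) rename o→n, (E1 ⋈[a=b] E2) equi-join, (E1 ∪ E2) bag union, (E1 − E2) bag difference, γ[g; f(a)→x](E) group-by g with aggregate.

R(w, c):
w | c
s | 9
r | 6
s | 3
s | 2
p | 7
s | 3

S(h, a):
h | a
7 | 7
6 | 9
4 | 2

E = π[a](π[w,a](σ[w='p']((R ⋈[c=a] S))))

σ filters on w, owned by the left side.
E' = π[a](π[w,a]((σ[w='p'](R) ⋈[c=a] S)))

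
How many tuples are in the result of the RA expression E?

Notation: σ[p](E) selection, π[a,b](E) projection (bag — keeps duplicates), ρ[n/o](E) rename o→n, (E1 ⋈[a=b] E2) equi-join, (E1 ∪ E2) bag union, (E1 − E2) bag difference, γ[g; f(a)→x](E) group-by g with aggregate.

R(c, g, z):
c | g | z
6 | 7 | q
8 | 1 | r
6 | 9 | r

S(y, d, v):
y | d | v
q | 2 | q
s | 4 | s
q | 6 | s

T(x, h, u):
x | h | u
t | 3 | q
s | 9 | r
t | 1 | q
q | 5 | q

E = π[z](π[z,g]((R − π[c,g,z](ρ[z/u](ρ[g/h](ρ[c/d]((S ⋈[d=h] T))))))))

Subexpression sizes:
  R → 3
  S → 3
  T → 4
  (S ⋈[d=h] T) → 0
  ρ[c/d]((S ⋈[d=h] T)) → 0
  ρ[g/h](ρ[c/d]((S ⋈[d=h] T))) → 0
  ρ[z/u](ρ[g/h](ρ[c/d]((S ⋈[d=h] T)))) → 0
  π[c,g,z](ρ[z/u](ρ[g/h](ρ[c/d]((S ⋈[d=h] T))))) → 0
  (R − π[c,g,z](ρ[z/u](ρ[g/h](ρ[c/d]((S ⋈[d=h] T)))))) → 3
  π[z,g]((R − π[c,g,z](ρ[z/u](ρ[g/h](ρ[c/d]((S ⋈[d=h] T))))))) → 3
  π[z](π[z,g]((R − π[c,g,z](ρ[z/u](ρ[g/h](ρ[c/d]((S ⋈[d=h] T)))))))) → 3

|E| = 3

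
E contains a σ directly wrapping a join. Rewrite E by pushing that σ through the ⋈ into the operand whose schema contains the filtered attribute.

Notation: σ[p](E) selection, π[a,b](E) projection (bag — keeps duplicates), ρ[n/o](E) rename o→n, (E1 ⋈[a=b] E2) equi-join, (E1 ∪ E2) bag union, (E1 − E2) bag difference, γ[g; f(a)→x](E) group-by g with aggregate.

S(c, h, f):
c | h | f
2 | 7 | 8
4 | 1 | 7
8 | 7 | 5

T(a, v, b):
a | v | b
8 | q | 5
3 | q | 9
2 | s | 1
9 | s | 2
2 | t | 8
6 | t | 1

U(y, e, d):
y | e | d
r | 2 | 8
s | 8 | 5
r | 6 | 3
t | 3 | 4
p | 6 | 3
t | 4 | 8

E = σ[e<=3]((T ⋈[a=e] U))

σ filters on e, owned by the right side.
E' = (T ⋈[a=e] σ[e<=3](U))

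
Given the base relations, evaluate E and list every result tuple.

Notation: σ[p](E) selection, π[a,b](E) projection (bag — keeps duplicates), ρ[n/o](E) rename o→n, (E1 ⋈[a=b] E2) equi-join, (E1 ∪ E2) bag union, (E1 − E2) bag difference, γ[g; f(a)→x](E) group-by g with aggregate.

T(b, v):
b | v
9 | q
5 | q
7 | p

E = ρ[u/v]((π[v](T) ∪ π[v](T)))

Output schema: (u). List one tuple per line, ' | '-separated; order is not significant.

Stepwise |·|:
  T → 3
  π[v](T) → 3
  T → 3
  π[v](T) → 3
  (π[v](T) ∪ π[v](T)) → 6
  ρ[u/v]((π[v](T) ∪ π[v](T))) → 6

== RESULT ==
u
p
p
q
q
q
q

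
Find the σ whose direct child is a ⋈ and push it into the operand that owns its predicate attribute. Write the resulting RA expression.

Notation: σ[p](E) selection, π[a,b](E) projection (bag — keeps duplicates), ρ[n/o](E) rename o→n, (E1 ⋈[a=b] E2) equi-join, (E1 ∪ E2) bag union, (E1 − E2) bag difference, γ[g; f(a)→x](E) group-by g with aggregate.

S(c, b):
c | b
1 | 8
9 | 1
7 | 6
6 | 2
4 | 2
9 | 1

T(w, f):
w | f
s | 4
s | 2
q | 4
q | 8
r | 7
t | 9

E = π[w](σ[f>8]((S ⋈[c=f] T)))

σ filters on f, owned by the right side.
E' = π[w]((S ⋈[c=f] σ[f>8](T)))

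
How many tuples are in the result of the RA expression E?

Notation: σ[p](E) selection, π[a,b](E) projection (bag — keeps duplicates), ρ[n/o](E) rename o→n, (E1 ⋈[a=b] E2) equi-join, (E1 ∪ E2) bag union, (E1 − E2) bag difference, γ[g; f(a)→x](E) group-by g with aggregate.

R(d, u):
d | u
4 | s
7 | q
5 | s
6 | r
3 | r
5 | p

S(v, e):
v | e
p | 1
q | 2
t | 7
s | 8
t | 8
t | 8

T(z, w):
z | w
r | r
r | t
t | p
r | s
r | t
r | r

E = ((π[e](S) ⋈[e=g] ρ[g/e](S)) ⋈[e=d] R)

Row counts bottom-up:
  S → 6
  π[e](S) → 6
  S → 6
  ρ[g/e](S) → 6
  (π[e](S) ⋈[e=g] ρ[g/e](S)) → 12
  R → 6
  ((π[e](S) ⋈[e=g] ρ[g/e](S)) ⋈[e=d] R) → 1

|E| = 1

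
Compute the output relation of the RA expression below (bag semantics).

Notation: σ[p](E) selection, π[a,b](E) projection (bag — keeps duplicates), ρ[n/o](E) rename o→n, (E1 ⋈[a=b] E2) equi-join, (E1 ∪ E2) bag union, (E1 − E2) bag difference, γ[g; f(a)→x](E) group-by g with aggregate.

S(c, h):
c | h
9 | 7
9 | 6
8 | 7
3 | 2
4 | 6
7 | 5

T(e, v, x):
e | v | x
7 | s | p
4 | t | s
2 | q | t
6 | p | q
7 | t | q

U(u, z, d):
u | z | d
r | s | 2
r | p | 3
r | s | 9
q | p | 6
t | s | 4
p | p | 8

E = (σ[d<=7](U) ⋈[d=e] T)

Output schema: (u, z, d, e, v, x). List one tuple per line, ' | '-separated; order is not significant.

Row counts bottom-up:
  U → 6
  σ[d<=7](U) → 4
  T → 5
  (σ[d<=7](U) ⋈[d=e] T) → 3

== RESULT ==
u | z | d | e | v | x
q | p | 6 | 6 | p | q
r | s | 2 | 2 | q | t
t | s | 4 | 4 | t | s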